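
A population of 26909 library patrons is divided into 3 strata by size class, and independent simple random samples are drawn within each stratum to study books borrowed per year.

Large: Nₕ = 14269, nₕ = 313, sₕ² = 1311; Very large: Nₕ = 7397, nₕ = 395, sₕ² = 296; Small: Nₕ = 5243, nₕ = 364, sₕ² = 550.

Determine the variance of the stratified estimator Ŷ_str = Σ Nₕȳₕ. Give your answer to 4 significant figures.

Var(Ŷ_str) = Σₕ Nₕ²(1 − fₕ)sₕ²/nₕ.
Large: 14269²·(1 − 313/14269)·1311/313 = 8.3408988 × 10^8.
Very large: 7397²·(1 − 395/7397)·296/395 = 3.8812565 × 10^7.
Small: 5243²·(1 − 364/5243)·550/364 = 3.8652001 × 10^7.
Sum = 9.1155445 × 10^8.

9.116 × 10^8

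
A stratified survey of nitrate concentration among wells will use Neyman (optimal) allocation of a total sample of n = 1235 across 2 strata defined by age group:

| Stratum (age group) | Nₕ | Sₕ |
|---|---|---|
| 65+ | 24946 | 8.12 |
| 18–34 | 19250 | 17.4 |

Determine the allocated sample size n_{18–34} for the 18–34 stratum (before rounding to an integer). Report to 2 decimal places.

Neyman allocation: nₕ = n·NₕSₕ / Σⱼ NⱼSⱼ.
Σ NⱼSⱼ = 24946·8.12 + 19250·17.4 = 537511.52.
n_{18–34} = 1235·19250·17.4 / 537511.52 = 769.59.

769.59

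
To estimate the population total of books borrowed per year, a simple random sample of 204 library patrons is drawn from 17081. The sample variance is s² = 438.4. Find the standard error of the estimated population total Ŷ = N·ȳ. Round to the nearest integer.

24890

Var(Ŷ) = N²·Var(ȳ) = N²·(1 − n/N)·s²/n.
f = 204/17081 = 0.01194309; Var(ȳ) = 0.98805691·438.4/204 = 2.1233537.
Var(Ŷ) = 17081² · 2.1233537 = 6.1951087 × 10^8.
SE(Ŷ) = √(6.1951087 × 10^8) = 24890.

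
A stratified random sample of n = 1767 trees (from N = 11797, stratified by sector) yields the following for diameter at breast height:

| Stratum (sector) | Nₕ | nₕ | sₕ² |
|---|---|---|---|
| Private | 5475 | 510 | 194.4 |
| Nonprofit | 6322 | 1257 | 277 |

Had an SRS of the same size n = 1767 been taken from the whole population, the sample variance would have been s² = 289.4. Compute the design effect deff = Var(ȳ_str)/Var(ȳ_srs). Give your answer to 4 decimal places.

0.8988

Var(ȳ_str) = Σ Wₕ²(1−fₕ)sₕ²/nₕ with Wₕ = Nₕ/11797:
  Private: (5475/11797)²·(1−510/5475)·194.4/510 = 0.074453703
  Nonprofit: (6322/11797)²·(1−1257/6322)·277/1257 = 0.050703189
  → Var(ȳ_str) = 0.12515689.
Var(ȳ_srs) = (1 − 1767/11797)·289.4/1767 = 0.13924876.
deff = 0.12515689 / 0.13924876 = 0.8988.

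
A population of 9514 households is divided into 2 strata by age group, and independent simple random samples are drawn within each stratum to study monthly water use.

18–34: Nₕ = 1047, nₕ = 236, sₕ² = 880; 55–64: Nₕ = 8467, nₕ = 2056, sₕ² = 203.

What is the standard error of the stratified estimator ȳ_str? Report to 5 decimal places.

Var(ȳ_str) = Σₕ Wₕ²(1 − fₕ)sₕ²/nₕ with Wₕ = Nₕ/N, N = 9514.
18–34: Wₕ = 0.11004835; term = 0.11004835²·(1 − 0.22540592)·880/236 = 0.034979364.
55–64: Wₕ = 0.88995165; term = 0.88995165²·(1 − 0.24282509)·203/2056 = 0.059210942.
Sum = 0.094190306.
SE = √(0.094190306) = 0.30690.

0.30690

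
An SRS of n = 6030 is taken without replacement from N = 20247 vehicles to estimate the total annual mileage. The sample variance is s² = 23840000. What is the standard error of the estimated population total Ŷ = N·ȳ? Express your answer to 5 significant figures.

1.0668 × 10^6

Var(Ŷ) = N²·Var(ȳ) = N²·(1 − n/N)·s²/n.
f = 6030/20247 = 0.29782190; Var(ȳ) = 0.70217810·23840000/6030 = 2776.1071.
Var(Ŷ) = 20247² · 2776.1071 = 1.1380401 × 10^12.
SE(Ŷ) = √(1.1380401 × 10^12) = 1.0668 × 10^6.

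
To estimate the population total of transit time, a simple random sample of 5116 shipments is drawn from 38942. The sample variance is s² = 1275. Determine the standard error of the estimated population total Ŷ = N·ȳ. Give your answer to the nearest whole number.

Var(Ŷ) = N²·Var(ȳ) = N²·(1 − n/N)·s²/n.
f = 5116/38942 = 0.13137487; Var(ȳ) = 0.86862513·1275/5116 = 0.21647714.
Var(Ŷ) = 38942² · 0.21647714 = 3.2828312 × 10^8.
SE(Ŷ) = √(3.2828312 × 10^8) = 18119.

18119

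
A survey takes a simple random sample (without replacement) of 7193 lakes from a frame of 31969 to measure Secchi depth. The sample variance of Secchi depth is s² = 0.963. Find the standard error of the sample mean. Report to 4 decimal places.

0.0102

Under SRS without replacement, Var(ȳ) = (1 − f)·s²/n with f = n/N = 7193/31969 = 0.22499922.
Var(ȳ) = (1 − 0.22499922)·0.963/7193 = 0.77500078·1.3388016 × 10^-4 = 1.0375723 × 10^-4.
SE(ȳ) = √(1.0375723 × 10^-4) = 0.0102.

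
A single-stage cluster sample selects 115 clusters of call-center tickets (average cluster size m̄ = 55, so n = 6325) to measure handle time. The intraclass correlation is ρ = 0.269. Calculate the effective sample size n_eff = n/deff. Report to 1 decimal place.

407.4

deff = 1 + (55 − 1)·0.269 = 1 + 14.526 = 15.526.
n_eff = 6325 / 15.526 = 407.4.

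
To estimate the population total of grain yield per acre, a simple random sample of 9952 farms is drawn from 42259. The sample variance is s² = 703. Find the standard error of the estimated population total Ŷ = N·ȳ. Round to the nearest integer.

Var(Ŷ) = N²·Var(ȳ) = N²·(1 − n/N)·s²/n.
f = 9952/42259 = 0.23550013; Var(ȳ) = 0.76449987·703/9952 = 0.054003558.
Var(Ŷ) = 42259² · 0.054003558 = 9.64408 × 10^7.
SE(Ŷ) = √(9.64408 × 10^7) = 9820.

9820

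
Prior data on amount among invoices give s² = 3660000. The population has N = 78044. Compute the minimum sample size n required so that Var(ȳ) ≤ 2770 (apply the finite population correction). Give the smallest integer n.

1300

Without fpc, n₀ = s²/D = 3660000/2770 = 1321.2996.
With fpc, (1 − n/N)·s²/n ≤ D requires n ≥ n₀/(1 + n₀/N) = 1321.2996/(1 + 1321.2996/78044) = 1299.3022.
Rounding up, n = 1300.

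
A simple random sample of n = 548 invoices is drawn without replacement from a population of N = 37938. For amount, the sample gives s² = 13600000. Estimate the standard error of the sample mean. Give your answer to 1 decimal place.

156.4

Under SRS without replacement, Var(ȳ) = (1 − f)·s²/n with f = n/N = 548/37938 = 0.01444462.
Var(ȳ) = (1 − 0.01444462)·13600000/548 = 0.98555538·24817.518 = 24459.039.
SE(ȳ) = √(24459.039) = 156.4.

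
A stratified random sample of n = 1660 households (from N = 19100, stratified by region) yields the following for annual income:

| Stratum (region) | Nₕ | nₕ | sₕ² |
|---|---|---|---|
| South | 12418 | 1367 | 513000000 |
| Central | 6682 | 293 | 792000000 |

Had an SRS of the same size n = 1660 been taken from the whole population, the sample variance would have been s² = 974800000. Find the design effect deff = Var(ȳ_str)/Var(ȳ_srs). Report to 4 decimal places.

0.8532

Var(ȳ_str) = Σ Wₕ²(1−fₕ)sₕ²/nₕ with Wₕ = Nₕ/19100:
  South: (12418/19100)²·(1−1367/12418)·513000000/1367 = 141167.7
  Central: (6682/19100)²·(1−293/6682)·792000000/293 = 316322.57
  → Var(ȳ_str) = 457490.27.
Var(ȳ_srs) = (1 − 1660/19100)·974800000/1660 = 536192.27.
deff = 457490.27 / 536192.27 = 0.8532.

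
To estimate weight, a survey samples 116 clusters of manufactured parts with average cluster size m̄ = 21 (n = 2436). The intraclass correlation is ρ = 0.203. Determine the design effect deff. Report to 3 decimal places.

5.060

deff = 1 + (21 − 1)·0.203 = 1 + 4.06 = 5.06.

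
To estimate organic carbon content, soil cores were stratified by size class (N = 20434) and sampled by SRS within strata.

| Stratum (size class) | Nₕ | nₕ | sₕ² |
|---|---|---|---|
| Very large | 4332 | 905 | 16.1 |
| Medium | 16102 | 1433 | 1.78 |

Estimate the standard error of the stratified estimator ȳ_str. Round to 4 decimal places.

0.0365

Var(ȳ_str) = Σₕ Wₕ²(1 − fₕ)sₕ²/nₕ with Wₕ = Nₕ/N, N = 20434.
Very large: Wₕ = 0.21199961; term = 0.21199961²·(1 − 0.20891043)·16.1/905 = 6.3251827 × 10^-4.
Medium: Wₕ = 0.78800039; term = 0.78800039²·(1 − 0.08899516)·1.78/1433 = 7.0266345 × 10^-4.
Sum = 0.0013351817.
SE = √(0.0013351817) = 0.0365.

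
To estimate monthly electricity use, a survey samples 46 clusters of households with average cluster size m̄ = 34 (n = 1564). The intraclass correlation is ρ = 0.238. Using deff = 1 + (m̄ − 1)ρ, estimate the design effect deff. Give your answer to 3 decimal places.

deff = 1 + (34 − 1)·0.238 = 1 + 7.854 = 8.854.

8.854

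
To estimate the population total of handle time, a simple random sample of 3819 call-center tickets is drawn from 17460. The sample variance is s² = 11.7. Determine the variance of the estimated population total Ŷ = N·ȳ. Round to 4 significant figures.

729700

Var(Ŷ) = N²·Var(ȳ) = N²·(1 − n/N)·s²/n.
f = 3819/17460 = 0.21872852; Var(ȳ) = 0.78127148·11.7/3819 = 0.0023935261.
Var(Ŷ) = 17460² · 0.0023935261 = 729670.26.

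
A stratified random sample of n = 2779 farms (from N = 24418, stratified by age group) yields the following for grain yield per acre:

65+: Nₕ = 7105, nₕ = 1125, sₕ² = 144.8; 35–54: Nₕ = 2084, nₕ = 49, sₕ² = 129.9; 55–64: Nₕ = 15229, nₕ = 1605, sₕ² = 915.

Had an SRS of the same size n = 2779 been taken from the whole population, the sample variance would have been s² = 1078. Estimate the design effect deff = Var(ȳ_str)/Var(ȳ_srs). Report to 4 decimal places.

0.6586

Var(ȳ_str) = Σ Wₕ²(1−fₕ)sₕ²/nₕ with Wₕ = Nₕ/24418:
  65+: (7105/24418)²·(1−1125/7105)·144.8/1125 = 0.0091719383
  35–54: (2084/24418)²·(1−49/2084)·129.9/49 = 0.018856237
  55–64: (15229/24418)²·(1−1605/15229)·915/1605 = 0.19838183
  → Var(ȳ_str) = 0.22641001.
Var(ȳ_srs) = (1 − 2779/24418)·1078/2779 = 0.34376156.
deff = 0.22641001 / 0.34376156 = 0.6586.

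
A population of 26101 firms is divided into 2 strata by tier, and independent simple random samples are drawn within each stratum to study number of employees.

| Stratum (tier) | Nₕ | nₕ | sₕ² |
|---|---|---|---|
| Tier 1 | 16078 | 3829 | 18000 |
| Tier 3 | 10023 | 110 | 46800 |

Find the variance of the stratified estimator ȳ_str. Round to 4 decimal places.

Var(ȳ_str) = Σₕ Wₕ²(1 − fₕ)sₕ²/nₕ with Wₕ = Nₕ/N, N = 26101.
Tier 1: Wₕ = 0.61599172; term = 0.61599172²·(1 − 0.23815151)·18000/3829 = 1.3589563.
Tier 3: Wₕ = 0.38400828; term = 0.38400828²·(1 − 0.01097476)·46800/110 = 62.049989.
Sum = 63.408945.

63.4089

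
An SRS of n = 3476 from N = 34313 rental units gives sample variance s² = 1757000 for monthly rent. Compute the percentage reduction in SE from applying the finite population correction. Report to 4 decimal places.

5.2004

f = n/N = 3476/34313 = 0.10130271.
SE_no-fpc = √(s²/n) = 22.482572; SE_fpc = √((1−f)s²/n) = 21.313399.
Ratio = √(1−f) = 0.94799646. Reduction = 100·(1 − 0.94799646) = 5.2004%.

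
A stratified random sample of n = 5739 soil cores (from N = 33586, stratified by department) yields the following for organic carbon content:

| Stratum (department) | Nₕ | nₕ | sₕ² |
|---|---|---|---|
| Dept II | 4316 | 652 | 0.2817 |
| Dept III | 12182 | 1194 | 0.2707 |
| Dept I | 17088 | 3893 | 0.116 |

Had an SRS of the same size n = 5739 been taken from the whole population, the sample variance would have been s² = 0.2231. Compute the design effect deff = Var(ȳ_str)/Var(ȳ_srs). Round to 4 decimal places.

1.2074

Var(ȳ_str) = Σ Wₕ²(1−fₕ)sₕ²/nₕ with Wₕ = Nₕ/33586:
  Dept II: (4316/33586)²·(1−652/4316)·0.2817/652 = 6.0570281 × 10^-6
  Dept III: (12182/33586)²·(1−1194/12182)·0.2707/1194 = 2.6903241 × 10^-5
  Dept I: (17088/33586)²·(1−3893/17088)·0.116/3893 = 5.9560406 × 10^-6
  → Var(ȳ_str) = 3.891631 × 10^-5.
Var(ȳ_srs) = (1 − 5739/33586)·0.2231/5739 = 3.223172 × 10^-5.
deff = (3.891631 × 10^-5) / (3.223172 × 10^-5) = 1.2074.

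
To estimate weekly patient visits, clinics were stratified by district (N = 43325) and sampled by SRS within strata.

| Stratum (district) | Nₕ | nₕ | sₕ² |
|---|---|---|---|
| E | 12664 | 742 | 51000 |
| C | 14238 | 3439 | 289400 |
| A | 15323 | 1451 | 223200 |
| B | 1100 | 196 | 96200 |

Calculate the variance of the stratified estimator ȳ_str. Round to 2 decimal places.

30.10

Var(ȳ_str) = Σₕ Wₕ²(1 − fₕ)sₕ²/nₕ with Wₕ = Nₕ/N, N = 43325.
E: Wₕ = 0.29230237; term = 0.29230237²·(1 − 0.05859128)·51000/742 = 5.5285233.
C: Wₕ = 0.32863243; term = 0.32863243²·(1 − 0.24153673)·289400/3439 = 6.8932136.
A: Wₕ = 0.35367571; term = 0.35367571²·(1 − 0.09469425)·223200/1451 = 17.419373.
B: Wₕ = 0.02538950; term = 0.02538950²·(1 − 0.17818182)·96200/196 = 0.26001774.
Sum = 30.101128.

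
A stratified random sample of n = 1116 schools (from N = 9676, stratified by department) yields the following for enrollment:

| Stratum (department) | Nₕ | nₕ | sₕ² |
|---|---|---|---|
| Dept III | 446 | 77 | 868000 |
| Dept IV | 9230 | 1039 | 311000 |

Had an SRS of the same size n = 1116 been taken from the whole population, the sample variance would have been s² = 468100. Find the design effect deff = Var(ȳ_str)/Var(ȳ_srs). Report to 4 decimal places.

0.7048

Var(ȳ_str) = Σ Wₕ²(1−fₕ)sₕ²/nₕ with Wₕ = Nₕ/9676:
  Dept III: (446/9676)²·(1−77/446)·868000/77 = 19.815202
  Dept IV: (9230/9676)²·(1−1039/9230)·311000/1039 = 241.7084
  → Var(ȳ_str) = 261.5236.
Var(ȳ_srs) = (1 − 1116/9676)·468100/1116 = 371.06702.
deff = 261.5236 / 371.06702 = 0.7048.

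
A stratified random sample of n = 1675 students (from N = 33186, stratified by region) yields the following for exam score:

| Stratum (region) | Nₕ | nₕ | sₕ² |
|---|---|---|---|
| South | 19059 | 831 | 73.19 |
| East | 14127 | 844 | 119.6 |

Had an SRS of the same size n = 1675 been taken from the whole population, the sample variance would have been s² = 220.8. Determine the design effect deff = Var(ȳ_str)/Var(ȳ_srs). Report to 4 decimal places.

Var(ȳ_str) = Σ Wₕ²(1−fₕ)sₕ²/nₕ with Wₕ = Nₕ/33186:
  South: (19059/33186)²·(1−831/19059)·73.19/831 = 0.027783057
  East: (14127/33186)²·(1−844/14127)·119.6/844 = 0.024144879
  → Var(ȳ_str) = 0.051927936.
Var(ȳ_srs) = (1 − 1675/33186)·220.8/1675 = 0.12516749.
deff = 0.051927936 / 0.12516749 = 0.4149.

0.4149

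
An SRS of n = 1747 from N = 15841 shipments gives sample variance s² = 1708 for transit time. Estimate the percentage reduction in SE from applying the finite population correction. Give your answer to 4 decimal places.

f = n/N = 1747/15841 = 0.11028344.
SE_no-fpc = √(s²/n) = 0.98877501; SE_fpc = √((1−f)s²/n) = 0.93265993.
Ratio = √(1−f) = 0.94324788. Reduction = 100·(1 − 0.94324788) = 5.6752%.

5.6752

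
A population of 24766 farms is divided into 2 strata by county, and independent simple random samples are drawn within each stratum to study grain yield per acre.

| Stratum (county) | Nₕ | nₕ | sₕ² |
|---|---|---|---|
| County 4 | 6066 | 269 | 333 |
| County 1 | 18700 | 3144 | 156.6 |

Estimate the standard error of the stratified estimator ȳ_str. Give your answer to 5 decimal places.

Var(ȳ_str) = Σₕ Wₕ²(1 − fₕ)sₕ²/nₕ with Wₕ = Nₕ/N, N = 24766.
County 4: Wₕ = 0.24493257; term = 0.24493257²·(1 − 0.04434553)·333/269 = 0.070971817.
County 1: Wₕ = 0.75506743; term = 0.75506743²·(1 − 0.16812834)·156.6/3144 = 0.023623107.
Sum = 0.094594924.
SE = √(0.094594924) = 0.30756.

0.30756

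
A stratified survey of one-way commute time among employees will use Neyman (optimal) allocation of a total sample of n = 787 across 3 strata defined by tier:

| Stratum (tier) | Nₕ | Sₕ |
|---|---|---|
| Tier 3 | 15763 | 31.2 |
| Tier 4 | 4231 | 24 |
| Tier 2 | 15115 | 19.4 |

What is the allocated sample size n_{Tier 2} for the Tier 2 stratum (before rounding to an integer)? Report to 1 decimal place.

Neyman allocation: nₕ = n·NₕSₕ / Σⱼ NⱼSⱼ.
Σ NⱼSⱼ = 15763·31.2 + 4231·24 + 15115·19.4 = 886580.6.
n_{Tier 2} = 787·15115·19.4 / 886580.6 = 260.3.

260.3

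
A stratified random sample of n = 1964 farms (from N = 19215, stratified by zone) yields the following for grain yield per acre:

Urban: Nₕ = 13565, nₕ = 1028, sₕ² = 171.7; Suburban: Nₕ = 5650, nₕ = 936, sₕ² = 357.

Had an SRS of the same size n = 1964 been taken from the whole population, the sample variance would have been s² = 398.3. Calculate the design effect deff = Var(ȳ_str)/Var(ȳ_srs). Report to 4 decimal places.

Var(ȳ_str) = Σ Wₕ²(1−fₕ)sₕ²/nₕ with Wₕ = Nₕ/19215:
  Urban: (13565/19215)²·(1−1028/13565)·171.7/1028 = 0.076932497
  Suburban: (5650/19215)²·(1−936/5650)·357/936 = 0.027513739
  → Var(ȳ_str) = 0.10444624.
Var(ȳ_srs) = (1 − 1964/19215)·398.3/1964 = 0.18207181.
deff = 0.10444624 / 0.18207181 = 0.5737.

0.5737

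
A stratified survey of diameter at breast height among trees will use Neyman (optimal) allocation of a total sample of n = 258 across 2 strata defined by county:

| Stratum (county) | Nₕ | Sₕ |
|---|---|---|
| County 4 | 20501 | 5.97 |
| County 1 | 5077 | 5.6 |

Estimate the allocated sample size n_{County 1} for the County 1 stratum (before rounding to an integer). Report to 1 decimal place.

48.6

Neyman allocation: nₕ = n·NₕSₕ / Σⱼ NⱼSⱼ.
Σ NⱼSⱼ = 20501·5.97 + 5077·5.6 = 150822.17.
n_{County 1} = 258·5077·5.6 / 150822.17 = 48.6.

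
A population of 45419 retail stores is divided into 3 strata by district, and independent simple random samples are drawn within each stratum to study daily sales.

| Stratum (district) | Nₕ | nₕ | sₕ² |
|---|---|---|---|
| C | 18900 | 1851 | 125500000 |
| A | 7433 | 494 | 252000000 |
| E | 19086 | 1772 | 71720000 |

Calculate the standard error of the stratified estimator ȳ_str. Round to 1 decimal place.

172.7

Var(ȳ_str) = Σₕ Wₕ²(1 − fₕ)sₕ²/nₕ with Wₕ = Nₕ/N, N = 45419.
C: Wₕ = 0.41612541; term = 0.41612541²·(1 − 0.09793651)·125500000/1851 = 10590.657.
A: Wₕ = 0.16365398; term = 0.16365398²·(1 − 0.06646038)·252000000/494 = 12754.384.
E: Wₕ = 0.42022061; term = 0.42022061²·(1 − 0.09284292)·71720000/1772 = 6483.5634.
Sum = 29828.604.
SE = √(29828.604) = 172.7.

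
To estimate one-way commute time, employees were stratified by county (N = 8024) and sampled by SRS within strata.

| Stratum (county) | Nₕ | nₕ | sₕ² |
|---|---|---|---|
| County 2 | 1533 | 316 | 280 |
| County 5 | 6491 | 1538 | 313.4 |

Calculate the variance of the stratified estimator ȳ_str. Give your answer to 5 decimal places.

0.12743

Var(ȳ_str) = Σₕ Wₕ²(1 − fₕ)sₕ²/nₕ with Wₕ = Nₕ/N, N = 8024.
County 2: Wₕ = 0.19105184; term = 0.19105184²·(1 − 0.20613177)·280/316 = 0.025675673.
County 5: Wₕ = 0.80894816; term = 0.80894816²·(1 − 0.23694346)·313.4/1538 = 0.10175148.
Sum = 0.12742715.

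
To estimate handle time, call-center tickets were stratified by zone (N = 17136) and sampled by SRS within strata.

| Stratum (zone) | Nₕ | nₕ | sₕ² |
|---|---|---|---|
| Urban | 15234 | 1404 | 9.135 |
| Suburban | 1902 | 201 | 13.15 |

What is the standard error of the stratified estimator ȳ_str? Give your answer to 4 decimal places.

Var(ȳ_str) = Σₕ Wₕ²(1 − fₕ)sₕ²/nₕ with Wₕ = Nₕ/N, N = 17136.
Urban: Wₕ = 0.88900560; term = 0.88900560²·(1 − 0.09216227)·9.135/1404 = 0.004668299.
Suburban: Wₕ = 0.11099440; term = 0.11099440²·(1 − 0.10567823)·13.15/201 = 7.2081799 × 10^-4.
Sum = 0.005389117.
SE = √(0.005389117) = 0.0734.

0.0734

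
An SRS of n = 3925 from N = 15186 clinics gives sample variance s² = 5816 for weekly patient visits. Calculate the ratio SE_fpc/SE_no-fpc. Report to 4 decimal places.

f = n/N = 3925/15186 = 0.25846174.
SE_no-fpc = √(s²/n) = 1.2172853; SE_fpc = √((1−f)s²/n) = 1.0482362.
Ratio = √(1−f) = 0.86112616.

0.8611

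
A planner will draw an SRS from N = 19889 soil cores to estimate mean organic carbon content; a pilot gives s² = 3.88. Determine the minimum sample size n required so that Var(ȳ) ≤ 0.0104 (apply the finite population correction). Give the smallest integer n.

367

Without fpc, n₀ = s²/D = 3.88/0.0104 = 373.0769.
With fpc, (1 − n/N)·s²/n ≤ D requires n ≥ n₀/(1 + n₀/N) = 373.0769/(1 + 373.0769/19889) = 366.2076.
Rounding up, n = 367.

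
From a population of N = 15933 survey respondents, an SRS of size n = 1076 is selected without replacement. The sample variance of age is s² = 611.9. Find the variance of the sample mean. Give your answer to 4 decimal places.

Under SRS without replacement, Var(ȳ) = (1 − f)·s²/n with f = n/N = 1076/15933 = 0.06753279.
Var(ȳ) = (1 − 0.06753279)·611.9/1076 = 0.93246721·0.5686803 = 0.53027573.

0.5303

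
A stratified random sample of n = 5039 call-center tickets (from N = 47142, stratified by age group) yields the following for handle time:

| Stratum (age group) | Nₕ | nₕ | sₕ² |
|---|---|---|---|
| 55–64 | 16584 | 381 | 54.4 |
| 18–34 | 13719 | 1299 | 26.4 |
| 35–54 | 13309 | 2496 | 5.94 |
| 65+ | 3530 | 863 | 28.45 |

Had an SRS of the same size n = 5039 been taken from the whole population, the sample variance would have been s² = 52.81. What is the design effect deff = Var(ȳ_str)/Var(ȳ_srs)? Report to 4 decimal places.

2.0423

Var(ȳ_str) = Σ Wₕ²(1−fₕ)sₕ²/nₕ with Wₕ = Nₕ/47142:
  55–64: (16584/47142)²·(1−381/16584)·54.4/381 = 0.017264048
  18–34: (13719/47142)²·(1−1299/13719)·26.4/1299 = 0.0015581986
  35–54: (13309/47142)²·(1−2496/13309)·5.94/2496 = 1.5410527 × 10^-4
  65+: (3530/47142)²·(1−863/3530)·28.45/863 = 1.3965394 × 10^-4
  → Var(ȳ_str) = 0.019116006.
Var(ȳ_srs) = (1 − 5039/47142)·52.81/5039 = 0.0093600215.
deff = 0.019116006 / 0.0093600215 = 2.0423.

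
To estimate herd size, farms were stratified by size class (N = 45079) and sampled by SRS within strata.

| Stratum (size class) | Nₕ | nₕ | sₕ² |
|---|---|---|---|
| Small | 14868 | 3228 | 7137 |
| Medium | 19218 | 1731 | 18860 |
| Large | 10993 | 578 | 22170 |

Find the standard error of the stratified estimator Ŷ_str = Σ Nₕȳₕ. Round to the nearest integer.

Var(Ŷ_str) = Σₕ Nₕ²(1 − fₕ)sₕ²/nₕ.
Small: 14868²·(1 − 3228/14868)·7137/3228 = 3.8263765 × 10^8.
Medium: 19218²·(1 − 1731/19218)·18860/1731 = 3.6615766 × 10^9.
Large: 10993²·(1 − 578/10993)·22170/578 = 4.3915048 × 10^9.
Sum = 8.4357191 × 10^9.
SE = √(8.4357191 × 10^9) = 91846.

91846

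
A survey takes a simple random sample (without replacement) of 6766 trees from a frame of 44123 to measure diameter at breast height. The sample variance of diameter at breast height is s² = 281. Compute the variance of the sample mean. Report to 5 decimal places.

Under SRS without replacement, Var(ȳ) = (1 − f)·s²/n with f = n/N = 6766/44123 = 0.15334406.
Var(ȳ) = (1 − 0.15334406)·281/6766 = 0.84665594·0.041531185 = 0.035162625.

0.03516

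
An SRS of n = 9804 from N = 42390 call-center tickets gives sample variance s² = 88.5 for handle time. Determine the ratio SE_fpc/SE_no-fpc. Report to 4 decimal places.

f = n/N = 9804/42390 = 0.23128096.
SE_no-fpc = √(s²/n) = 0.095010146; SE_fpc = √((1−f)s²/n) = 0.083301688.
Ratio = √(1−f) = 0.87676624.

0.8768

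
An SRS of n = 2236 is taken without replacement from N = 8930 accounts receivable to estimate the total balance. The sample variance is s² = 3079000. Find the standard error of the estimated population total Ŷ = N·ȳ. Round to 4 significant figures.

286900

Var(Ŷ) = N²·Var(ȳ) = N²·(1 − n/N)·s²/n.
f = 2236/8930 = 0.25039194; Var(ȳ) = 0.74960806·3079000/2236 = 1032.2197.
Var(Ŷ) = 8930² · 1032.2197 = 8.2314257 × 10^10.
SE(Ŷ) = √(8.2314257 × 10^10) = 286900.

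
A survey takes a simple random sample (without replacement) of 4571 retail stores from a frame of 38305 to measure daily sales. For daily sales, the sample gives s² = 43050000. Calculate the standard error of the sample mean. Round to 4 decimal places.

91.0725

Under SRS without replacement, Var(ȳ) = (1 − f)·s²/n with f = n/N = 4571/38305 = 0.11933168.
Var(ȳ) = (1 − 0.11933168)·43050000/4571 = 0.88066832·9418.0704 = 8294.1963.
SE(ȳ) = √(8294.1963) = 91.0725.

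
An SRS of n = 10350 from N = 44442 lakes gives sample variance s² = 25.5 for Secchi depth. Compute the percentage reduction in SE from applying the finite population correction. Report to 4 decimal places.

12.4151

f = n/N = 10350/44442 = 0.23288781.
SE_no-fpc = √(s²/n) = 0.049636359; SE_fpc = √((1−f)s²/n) = 0.043473976.
Ratio = √(1−f) = 0.87584941. Reduction = 100·(1 − 0.87584941) = 12.4151%.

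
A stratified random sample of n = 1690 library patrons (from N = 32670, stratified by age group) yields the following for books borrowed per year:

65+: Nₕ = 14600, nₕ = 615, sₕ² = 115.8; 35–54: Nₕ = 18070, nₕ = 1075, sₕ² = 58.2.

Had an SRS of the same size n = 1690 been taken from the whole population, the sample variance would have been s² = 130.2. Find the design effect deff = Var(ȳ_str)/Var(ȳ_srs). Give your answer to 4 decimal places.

0.7063

Var(ȳ_str) = Σ Wₕ²(1−fₕ)sₕ²/nₕ with Wₕ = Nₕ/32670:
  65+: (14600/32670)²·(1−615/14600)·115.8/615 = 0.036020563
  35–54: (18070/32670)²·(1−1075/18070)·58.2/1075 = 0.015577422
  → Var(ȳ_str) = 0.051597985.
Var(ȳ_srs) = (1 − 1690/32670)·130.2/1690 = 0.073056112.
deff = 0.051597985 / 0.073056112 = 0.7063.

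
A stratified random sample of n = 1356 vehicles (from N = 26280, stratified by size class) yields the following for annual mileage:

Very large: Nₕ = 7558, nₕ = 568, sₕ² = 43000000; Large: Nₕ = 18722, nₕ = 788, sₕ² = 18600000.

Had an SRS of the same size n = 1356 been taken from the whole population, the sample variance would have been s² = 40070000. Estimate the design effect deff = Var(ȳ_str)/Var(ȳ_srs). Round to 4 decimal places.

0.6161

Var(ȳ_str) = Σ Wₕ²(1−fₕ)sₕ²/nₕ with Wₕ = Nₕ/26280:
  Very large: (7558/26280)²·(1−568/7558)·43000000/568 = 5790.9986
  Large: (18722/26280)²·(1−788/18722)·18600000/788 = 11475.336
  → Var(ȳ_str) = 17266.335.
Var(ȳ_srs) = (1 − 1356/26280)·40070000/1356 = 28025.414.
deff = 17266.335 / 28025.414 = 0.6161.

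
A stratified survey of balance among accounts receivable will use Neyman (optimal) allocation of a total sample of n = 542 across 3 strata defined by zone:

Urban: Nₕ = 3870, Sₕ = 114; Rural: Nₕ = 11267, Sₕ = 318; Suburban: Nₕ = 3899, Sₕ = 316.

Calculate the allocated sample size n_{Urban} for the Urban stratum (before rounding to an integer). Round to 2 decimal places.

Neyman allocation: nₕ = n·NₕSₕ / Σⱼ NⱼSⱼ.
Σ NⱼSⱼ = 3870·114 + 11267·318 + 3899·316 = 5.25617 × 10^6.
n_{Urban} = 542·3870·114 / (5.25617 × 10^6) = 45.49.

45.49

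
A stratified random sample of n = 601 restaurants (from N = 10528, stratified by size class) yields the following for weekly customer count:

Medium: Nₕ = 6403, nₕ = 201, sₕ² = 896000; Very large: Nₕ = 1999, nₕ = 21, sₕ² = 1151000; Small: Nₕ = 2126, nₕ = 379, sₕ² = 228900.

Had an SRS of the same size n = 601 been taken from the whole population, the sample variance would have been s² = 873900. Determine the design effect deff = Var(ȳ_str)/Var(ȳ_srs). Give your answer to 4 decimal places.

Var(ȳ_str) = Σ Wₕ²(1−fₕ)sₕ²/nₕ with Wₕ = Nₕ/10528:
  Medium: (6403/10528)²·(1−201/6403)·896000/201 = 1597.1123
  Very large: (1999/10528)²·(1−21/1999)·1151000/21 = 1955.2548
  Small: (2126/10528)²·(1−379/2126)·228900/379 = 20.238159
  → Var(ȳ_str) = 3572.6053.
Var(ȳ_srs) = (1 − 601/10528)·873900/601 = 1371.0693.
deff = 3572.6053 / 1371.0693 = 2.6057.

2.6057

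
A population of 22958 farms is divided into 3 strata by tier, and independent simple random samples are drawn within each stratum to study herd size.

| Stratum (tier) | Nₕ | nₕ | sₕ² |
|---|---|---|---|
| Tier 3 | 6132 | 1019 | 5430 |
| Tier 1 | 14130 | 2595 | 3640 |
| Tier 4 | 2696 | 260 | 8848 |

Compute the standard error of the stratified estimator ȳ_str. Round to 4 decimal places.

1.0839

Var(ȳ_str) = Σₕ Wₕ²(1 − fₕ)sₕ²/nₕ with Wₕ = Nₕ/N, N = 22958.
Tier 3: Wₕ = 0.26709644; term = 0.26709644²·(1 − 0.16617743)·5430/1019 = 0.31698264.
Tier 1: Wₕ = 0.61547173; term = 0.61547173²·(1 − 0.18365180)·3640/2595 = 0.43376617.
Tier 4: Wₕ = 0.11743183; term = 0.11743183²·(1 − 0.09643917)·8848/260 = 0.42403415.
Sum = 1.174783.
SE = √(1.174783) = 1.0839.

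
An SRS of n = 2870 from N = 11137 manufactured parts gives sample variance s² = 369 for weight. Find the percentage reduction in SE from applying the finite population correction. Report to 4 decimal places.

f = n/N = 2870/11137 = 0.25769956.
SE_no-fpc = √(s²/n) = 0.35856858; SE_fpc = √((1−f)s²/n) = 0.30893143.
Ratio = √(1−f) = 0.86156859. Reduction = 100·(1 − 0.86156859) = 13.8431%.

13.8431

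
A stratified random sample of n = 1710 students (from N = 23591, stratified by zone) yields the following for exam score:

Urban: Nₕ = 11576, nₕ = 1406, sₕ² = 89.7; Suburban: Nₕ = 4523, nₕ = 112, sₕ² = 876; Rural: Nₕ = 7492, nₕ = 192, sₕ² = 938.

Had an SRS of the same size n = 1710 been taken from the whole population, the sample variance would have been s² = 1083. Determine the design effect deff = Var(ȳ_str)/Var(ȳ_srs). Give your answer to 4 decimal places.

Var(ȳ_str) = Σ Wₕ²(1−fₕ)sₕ²/nₕ with Wₕ = Nₕ/23591:
  Urban: (11576/23591)²·(1−1406/11576)·89.7/1406 = 0.013495653
  Suburban: (4523/23591)²·(1−112/4523)·876/112 = 0.28038645
  Rural: (7492/23591)²·(1−192/7492)·938/192 = 0.4800976
  → Var(ȳ_str) = 0.7739797.
Var(ȳ_srs) = (1 − 1710/23591)·1083/1710 = 0.587426.
deff = 0.7739797 / 0.587426 = 1.3176.

1.3176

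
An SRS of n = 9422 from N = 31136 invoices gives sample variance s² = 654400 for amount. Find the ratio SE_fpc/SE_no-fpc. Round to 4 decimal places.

f = n/N = 9422/31136 = 0.30260791.
SE_no-fpc = √(s²/n) = 8.3339347; SE_fpc = √((1−f)s²/n) = 6.9596693.
Ratio = √(1−f) = 0.83510005.

0.8351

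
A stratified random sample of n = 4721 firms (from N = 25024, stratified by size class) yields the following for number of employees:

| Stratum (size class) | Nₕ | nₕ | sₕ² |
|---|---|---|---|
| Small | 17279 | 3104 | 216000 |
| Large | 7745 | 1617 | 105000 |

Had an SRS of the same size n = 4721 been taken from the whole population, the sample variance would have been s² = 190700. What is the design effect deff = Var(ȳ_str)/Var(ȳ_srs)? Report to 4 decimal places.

Var(ȳ_str) = Σ Wₕ²(1−fₕ)sₕ²/nₕ with Wₕ = Nₕ/25024:
  Small: (17279/25024)²·(1−3104/17279)·216000/3104 = 27.218253
  Large: (7745/25024)²·(1−1617/7745)·105000/1617 = 4.9215964
  → Var(ȳ_str) = 32.139849.
Var(ȳ_srs) = (1 − 4721/25024)·190700/4721 = 32.7733.
deff = 32.139849 / 32.7733 = 0.9807.

0.9807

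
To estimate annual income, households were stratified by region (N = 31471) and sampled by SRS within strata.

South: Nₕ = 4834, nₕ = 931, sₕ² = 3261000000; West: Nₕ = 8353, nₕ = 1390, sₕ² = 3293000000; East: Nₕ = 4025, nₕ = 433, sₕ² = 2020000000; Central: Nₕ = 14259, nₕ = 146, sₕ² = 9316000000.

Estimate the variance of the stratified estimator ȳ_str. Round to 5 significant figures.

Var(ȳ_str) = Σₕ Wₕ²(1 − fₕ)sₕ²/nₕ with Wₕ = Nₕ/N, N = 31471.
South: Wₕ = 0.15360173; term = 0.15360173²·(1 − 0.19259412)·3261000000/931 = 66724.485.
West: Wₕ = 0.26541896; term = 0.26541896²·(1 − 0.16640728)·3293000000/1390 = 139121.65.
East: Wₕ = 0.12789552; term = 0.12789552²·(1 − 0.10757764)·2020000000/433 = 68099.606.
Central: Wₕ = 0.45308379; term = 0.45308379²·(1 − 0.01023915)·9316000000/146 = 1.2964744 × 10^7.
Sum = 1.323869 × 10^7.

1.3239 × 10^7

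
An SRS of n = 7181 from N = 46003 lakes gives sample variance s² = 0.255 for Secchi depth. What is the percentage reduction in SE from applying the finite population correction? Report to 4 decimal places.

f = n/N = 7181/46003 = 0.15609852.
SE_no-fpc = √(s²/n) = 0.0059590582; SE_fpc = √((1−f)s²/n) = 0.0054742358.
Ratio = √(1−f) = 0.91864111. Reduction = 100·(1 − 0.91864111) = 8.1359%.

8.1359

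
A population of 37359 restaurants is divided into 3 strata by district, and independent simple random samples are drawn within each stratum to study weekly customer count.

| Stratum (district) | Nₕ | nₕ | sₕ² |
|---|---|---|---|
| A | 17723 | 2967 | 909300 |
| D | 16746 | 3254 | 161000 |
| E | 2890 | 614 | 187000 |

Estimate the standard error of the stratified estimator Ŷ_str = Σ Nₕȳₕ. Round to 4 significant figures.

Var(Ŷ_str) = Σₕ Nₕ²(1 − fₕ)sₕ²/nₕ.
A: 17723²·(1 − 2967/17723)·909300/2967 = 8.0148524 × 10^10.
D: 16746²·(1 − 3254/16746)·161000/3254 = 1.1178814 × 10^10.
E: 2890²·(1 − 614/2890)·187000/614 = 2.0032878 × 10^9.
Sum = 9.3330626 × 10^10.
SE = √(9.3330626 × 10^10) = 305500.

305500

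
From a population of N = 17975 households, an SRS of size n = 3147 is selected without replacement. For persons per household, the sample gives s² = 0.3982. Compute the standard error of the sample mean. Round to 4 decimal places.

0.0102

Under SRS without replacement, Var(ȳ) = (1 − f)·s²/n with f = n/N = 3147/17975 = 0.17507650.
Var(ȳ) = (1 − 0.17507650)·0.3982/3147 = 0.82492350·1.2653321 × 10^-4 = 1.0438022 × 10^-4.
SE(ȳ) = √(1.0438022 × 10^-4) = 0.0102.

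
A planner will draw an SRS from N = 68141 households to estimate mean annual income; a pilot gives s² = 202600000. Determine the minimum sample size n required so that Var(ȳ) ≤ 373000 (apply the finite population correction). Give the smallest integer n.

539

Without fpc, n₀ = s²/D = 202600000/373000 = 543.1635.
With fpc, (1 − n/N)·s²/n ≤ D requires n ≥ n₀/(1 + n₀/N) = 543.1635/(1 + 543.1635/68141) = 538.8681.
Rounding up, n = 539.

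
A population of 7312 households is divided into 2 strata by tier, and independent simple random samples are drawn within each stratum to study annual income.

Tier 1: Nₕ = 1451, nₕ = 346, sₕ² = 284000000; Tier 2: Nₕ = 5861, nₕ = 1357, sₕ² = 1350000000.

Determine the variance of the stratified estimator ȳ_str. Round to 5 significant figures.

Var(ȳ_str) = Σₕ Wₕ²(1 − fₕ)sₕ²/nₕ with Wₕ = Nₕ/N, N = 7312.
Tier 1: Wₕ = 0.19844092; term = 0.19844092²·(1 − 0.23845624)·284000000/346 = 24614.984.
Tier 2: Wₕ = 0.80155908; term = 0.80155908²·(1 − 0.23153046)·1350000000/1357 = 491192.42.
Sum = 515807.4.

515810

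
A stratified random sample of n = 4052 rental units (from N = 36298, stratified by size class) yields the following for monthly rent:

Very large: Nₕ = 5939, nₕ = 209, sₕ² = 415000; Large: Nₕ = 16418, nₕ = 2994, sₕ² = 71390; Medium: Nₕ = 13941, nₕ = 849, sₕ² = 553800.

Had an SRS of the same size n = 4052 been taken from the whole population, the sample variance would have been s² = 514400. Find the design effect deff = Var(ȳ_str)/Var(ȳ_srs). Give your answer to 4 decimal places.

Var(ȳ_str) = Σ Wₕ²(1−fₕ)sₕ²/nₕ with Wₕ = Nₕ/36298:
  Very large: (5939/36298)²·(1−209/5939)·415000/209 = 51.286654
  Large: (16418/36298)²·(1−2994/16418)·71390/2994 = 3.9886175
  Medium: (13941/36298)²·(1−849/13941)·553800/849 = 90.360743
  → Var(ȳ_str) = 145.63601.
Var(ȳ_srs) = (1 − 4052/36298)·514400/4052 = 112.77807.
deff = 145.63601 / 112.77807 = 1.2914.

1.2914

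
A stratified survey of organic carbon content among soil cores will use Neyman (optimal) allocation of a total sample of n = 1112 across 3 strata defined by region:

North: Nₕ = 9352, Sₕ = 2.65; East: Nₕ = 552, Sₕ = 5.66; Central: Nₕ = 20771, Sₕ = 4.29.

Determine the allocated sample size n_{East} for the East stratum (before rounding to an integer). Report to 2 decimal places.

29.69

Neyman allocation: nₕ = n·NₕSₕ / Σⱼ NⱼSⱼ.
Σ NⱼSⱼ = 9352·2.65 + 552·5.66 + 20771·4.29 = 117014.71.
n_{East} = 1112·552·5.66 / 117014.71 = 29.69.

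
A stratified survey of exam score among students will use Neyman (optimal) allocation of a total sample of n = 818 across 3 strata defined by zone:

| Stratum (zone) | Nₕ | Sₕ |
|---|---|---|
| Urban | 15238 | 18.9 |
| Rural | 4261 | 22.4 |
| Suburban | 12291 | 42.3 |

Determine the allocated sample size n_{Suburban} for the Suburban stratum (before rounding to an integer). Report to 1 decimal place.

470.8

Neyman allocation: nₕ = n·NₕSₕ / Σⱼ NⱼSⱼ.
Σ NⱼSⱼ = 15238·18.9 + 4261·22.4 + 12291·42.3 = 903353.9.
n_{Suburban} = 818·12291·42.3 / 903353.9 = 470.8.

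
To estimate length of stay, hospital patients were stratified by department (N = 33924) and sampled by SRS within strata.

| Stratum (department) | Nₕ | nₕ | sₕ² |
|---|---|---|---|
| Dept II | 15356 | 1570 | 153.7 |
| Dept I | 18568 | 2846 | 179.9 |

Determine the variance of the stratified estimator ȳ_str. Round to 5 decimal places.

Var(ȳ_str) = Σₕ Wₕ²(1 − fₕ)sₕ²/nₕ with Wₕ = Nₕ/N, N = 33924.
Dept II: Wₕ = 0.45265888; term = 0.45265888²·(1 − 0.10224017)·153.7/1570 = 0.018008456.
Dept I: Wₕ = 0.54734112; term = 0.54734112²·(1 − 0.15327445)·179.9/2846 = 0.016034487.
Sum = 0.034042943.

0.03404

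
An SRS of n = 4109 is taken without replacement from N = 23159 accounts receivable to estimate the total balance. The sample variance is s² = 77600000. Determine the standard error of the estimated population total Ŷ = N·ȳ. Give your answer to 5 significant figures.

Var(Ŷ) = N²·Var(ȳ) = N²·(1 − n/N)·s²/n.
f = 4109/23159 = 0.17742562; Var(ȳ) = 0.82257438·77600000/4109 = 15534.624.
Var(Ŷ) = 23159² · 15534.624 = 8.3318291 × 10^12.
SE(Ŷ) = √(8.3318291 × 10^12) = 2.8865 × 10^6.

2.8865 × 10^6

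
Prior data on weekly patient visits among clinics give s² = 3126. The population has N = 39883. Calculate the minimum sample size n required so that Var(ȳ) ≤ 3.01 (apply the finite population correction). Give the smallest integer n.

Without fpc, n₀ = s²/D = 3126/3.01 = 1038.5382.
With fpc, (1 − n/N)·s²/n ≤ D requires n ≥ n₀/(1 + n₀/N) = 1038.5382/(1 + 1038.5382/39883) = 1012.1814.
Rounding up, n = 1013.

1013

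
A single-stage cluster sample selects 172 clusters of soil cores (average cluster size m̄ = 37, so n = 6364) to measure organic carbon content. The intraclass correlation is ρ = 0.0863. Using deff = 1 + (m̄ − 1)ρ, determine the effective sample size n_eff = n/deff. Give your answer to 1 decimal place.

deff = 1 + (37 − 1)·0.0863 = 1 + 3.1068 = 4.1068.
n_eff = 6364 / 4.1068 = 1549.6.

1549.6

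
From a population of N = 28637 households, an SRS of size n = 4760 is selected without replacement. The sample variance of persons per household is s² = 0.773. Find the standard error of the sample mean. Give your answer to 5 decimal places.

Under SRS without replacement, Var(ȳ) = (1 − f)·s²/n with f = n/N = 4760/28637 = 0.16621853.
Var(ȳ) = (1 − 0.16621853)·0.773/4760 = 0.83378147·1.6239496 × 10^-4 = 1.3540191 × 10^-4.
SE(ȳ) = √(1.3540191 × 10^-4) = 0.01164.

0.01164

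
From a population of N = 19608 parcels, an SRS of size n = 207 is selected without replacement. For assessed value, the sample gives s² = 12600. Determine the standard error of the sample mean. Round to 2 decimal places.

Under SRS without replacement, Var(ȳ) = (1 − f)·s²/n with f = n/N = 207/19608 = 0.01055692.
Var(ȳ) = (1 − 0.01055692)·12600/207 = 0.98944308·60.869565 = 60.22697.
SE(ȳ) = √(60.22697) = 7.76.

7.76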